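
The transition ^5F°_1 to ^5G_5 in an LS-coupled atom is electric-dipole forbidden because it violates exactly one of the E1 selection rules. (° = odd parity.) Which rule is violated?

the ΔJ = 0, ±1 rule

Reading off the term symbols: S 2→2, L 3→4, J 1→5, parity odd→even.
Parity must change: odd → even — satisfied.
ΔS = 0: S: 2 → 2 — satisfied.
ΔL = 0, ±1 (not L=0↔0): L: 3 → 4, ΔL = +1 — satisfied.
ΔJ = 0, ±1 (not J=0↔0): J: 1 → 5, ΔJ = +4 — violated.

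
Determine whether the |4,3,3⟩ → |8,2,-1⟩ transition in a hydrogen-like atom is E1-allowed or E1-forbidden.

forbidden

Initial l = 3, final l = 2, so Δl = -1. E1 requires Δl = ±1: passes.
m_l: 3 → -1 (Δm_l = -4). |Δm_l| ≤ 1 fails.
The transition is electric-dipole forbidden.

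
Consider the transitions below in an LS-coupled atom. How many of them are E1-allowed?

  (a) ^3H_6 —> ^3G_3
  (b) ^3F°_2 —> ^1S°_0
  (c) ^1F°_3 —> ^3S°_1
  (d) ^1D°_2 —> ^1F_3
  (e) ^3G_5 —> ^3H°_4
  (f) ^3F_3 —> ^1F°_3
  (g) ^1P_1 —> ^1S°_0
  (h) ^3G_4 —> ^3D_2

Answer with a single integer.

3

(a) forbidden (parity, ΔJ fail)
(b) forbidden (parity, ΔS, ΔL, ΔJ fail)
(c) forbidden (parity, ΔS, ΔL, ΔJ fail)
(d) allowed
(e) allowed
(f) forbidden (ΔS fails)
(g) allowed
(h) forbidden (parity, ΔL, ΔJ fail)
Total allowed: 3 of 8.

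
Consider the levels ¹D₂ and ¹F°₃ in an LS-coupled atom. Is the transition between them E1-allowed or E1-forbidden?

Parity must change: even → odd — satisfied.
ΔJ = 0, ±1 (not J=0↔0): J: 2 → 3, ΔJ = +1 — satisfied.
ΔL = 0, ±1 (not L=0↔0): L: 2 → 3, ΔL = +1 — satisfied.
ΔS = 0: S: 0 → 0 — satisfied.
All four E1 rules are satisfied.

allowed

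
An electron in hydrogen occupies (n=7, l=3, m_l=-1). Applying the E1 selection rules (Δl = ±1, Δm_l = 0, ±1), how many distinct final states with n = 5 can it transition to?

6

E1 requires Δl = ±1, so l_f ∈ {2, 4}; with 0 ≤ l_f ≤ n_f−1 = 4, the allowed l_f values are {2, 4}.
For l_f = 2: m_f ∈ {m_i−1, m_i, m_i+1} ∩ [−2, 2] = {-2, -1, 0} → 3 states.
For l_f = 4: m_f ∈ {m_i−1, m_i, m_i+1} ∩ [−4, 4] = {-2, -1, 0} → 3 states.
Total: 6.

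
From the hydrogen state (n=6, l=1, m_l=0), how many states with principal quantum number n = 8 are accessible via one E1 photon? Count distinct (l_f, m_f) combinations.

E1 requires Δl = ±1, so l_f ∈ {0, 2}; with 0 ≤ l_f ≤ n_f−1 = 7, the allowed l_f values are {0, 2}.
For l_f = 0: m_f ∈ {m_i−1, m_i, m_i+1} ∩ [−0, 0] = {0} → 1 state.
For l_f = 2: m_f ∈ {m_i−1, m_i, m_i+1} ∩ [−2, 2] = {-1, 0, 1} → 3 states.
Total: 4.

4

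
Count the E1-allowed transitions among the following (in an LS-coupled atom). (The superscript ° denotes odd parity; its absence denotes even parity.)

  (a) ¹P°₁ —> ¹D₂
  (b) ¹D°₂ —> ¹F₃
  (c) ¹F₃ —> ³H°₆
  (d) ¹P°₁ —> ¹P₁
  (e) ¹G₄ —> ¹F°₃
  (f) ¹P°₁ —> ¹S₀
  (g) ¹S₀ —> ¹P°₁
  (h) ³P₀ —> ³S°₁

(a) allowed
(b) allowed
(c) forbidden (ΔS, ΔL, ΔJ fail)
(d) allowed
(e) allowed
(f) allowed
(g) allowed
(h) allowed
Total allowed: 7 of 8.

7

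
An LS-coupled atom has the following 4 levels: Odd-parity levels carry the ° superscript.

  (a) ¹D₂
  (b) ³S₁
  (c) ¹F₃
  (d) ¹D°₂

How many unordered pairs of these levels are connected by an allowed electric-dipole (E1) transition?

2

(a)–(b): forbidden (parity, ΔS, ΔL).
(a)–(c): forbidden (parity).
(a)–(d): allowed.
(b)–(c): forbidden (parity, ΔS, ΔL, ΔJ).
(b)–(d): forbidden (ΔS, ΔL).
(c)–(d): allowed.
Allowed pairs: 2 of 6.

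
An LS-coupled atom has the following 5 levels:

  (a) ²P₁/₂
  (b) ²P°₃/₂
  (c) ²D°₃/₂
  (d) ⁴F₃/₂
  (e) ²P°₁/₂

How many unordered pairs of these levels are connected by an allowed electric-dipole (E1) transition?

3

(a)–(b): allowed.
(a)–(c): allowed.
(a)–(d): forbidden (parity, ΔS, ΔL).
(a)–(e): allowed.
(b)–(c): forbidden (parity).
(b)–(d): forbidden (ΔS, ΔL).
(b)–(e): forbidden (parity).
(c)–(d): forbidden (ΔS).
(c)–(e): forbidden (parity).
(d)–(e): forbidden (ΔS, ΔL).
Allowed pairs: 3 of 10.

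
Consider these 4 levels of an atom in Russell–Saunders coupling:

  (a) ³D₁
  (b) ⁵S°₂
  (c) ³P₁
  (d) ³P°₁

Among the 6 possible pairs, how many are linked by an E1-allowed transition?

2

(a)–(b): forbidden (ΔS, ΔL).
(a)–(c): forbidden (parity).
(a)–(d): allowed.
(b)–(c): forbidden (ΔS).
(b)–(d): forbidden (parity, ΔS).
(c)–(d): allowed.
Allowed pairs: 2 of 6.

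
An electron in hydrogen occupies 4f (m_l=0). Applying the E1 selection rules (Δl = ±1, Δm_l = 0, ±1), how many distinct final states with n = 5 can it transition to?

6

E1 requires Δl = ±1, so l_f ∈ {2, 4}; with 0 ≤ l_f ≤ n_f−1 = 4, the allowed l_f values are {2, 4}.
For l_f = 2: m_f ∈ {m_i−1, m_i, m_i+1} ∩ [−2, 2] = {-1, 0, 1} → 3 states.
For l_f = 4: m_f ∈ {m_i−1, m_i, m_i+1} ∩ [−4, 4] = {-1, 0, 1} → 3 states.
Total: 6.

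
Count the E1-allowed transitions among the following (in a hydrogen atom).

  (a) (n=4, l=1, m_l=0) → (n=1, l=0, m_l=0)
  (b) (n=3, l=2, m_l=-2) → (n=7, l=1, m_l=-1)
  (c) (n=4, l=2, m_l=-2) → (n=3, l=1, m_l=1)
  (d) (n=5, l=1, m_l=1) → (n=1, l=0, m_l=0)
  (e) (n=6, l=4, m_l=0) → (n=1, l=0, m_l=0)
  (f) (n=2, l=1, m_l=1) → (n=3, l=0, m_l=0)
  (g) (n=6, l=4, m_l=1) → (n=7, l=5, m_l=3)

(a) allowed
(b) allowed
(c) forbidden — Δm_l = +3 (E1 requires Δm_l = 0, ±1)
(d) allowed
(e) forbidden — Δl = -4 (E1 requires Δl = ±1)
(f) allowed
(g) forbidden — Δm_l = +2 (E1 requires Δm_l = 0, ±1)
Total allowed: 4 of 7.

4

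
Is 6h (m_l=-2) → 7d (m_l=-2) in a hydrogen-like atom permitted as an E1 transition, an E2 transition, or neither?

Δl = 2 − 5 = -3; l_i + l_f = 7.
Δm_l = +0.
E1 (Δl = ±1, |Δm_l| ≤ 1): not satisfied.
E2 (Δl = 0,±2, l_i+l_f ≥ 2, |Δm_l| ≤ 2): not satisfied.

neither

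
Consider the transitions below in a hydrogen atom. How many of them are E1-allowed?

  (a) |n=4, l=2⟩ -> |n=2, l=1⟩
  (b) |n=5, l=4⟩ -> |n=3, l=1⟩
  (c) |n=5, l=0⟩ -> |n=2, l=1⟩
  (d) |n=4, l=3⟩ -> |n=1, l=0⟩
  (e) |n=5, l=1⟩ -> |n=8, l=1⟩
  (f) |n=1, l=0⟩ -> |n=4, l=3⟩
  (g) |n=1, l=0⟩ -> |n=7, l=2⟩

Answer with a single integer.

2

(a) allowed
(b) forbidden — Δl = -3 (E1 requires Δl = ±1)
(c) allowed
(d) forbidden — Δl = -3 (E1 requires Δl = ±1)
(e) forbidden — Δl = +0 (E1 requires Δl = ±1)
(f) forbidden — Δl = +3 (E1 requires Δl = ±1)
(g) forbidden — Δl = +2 (E1 requires Δl = ±1)
Total allowed: 2 of 7.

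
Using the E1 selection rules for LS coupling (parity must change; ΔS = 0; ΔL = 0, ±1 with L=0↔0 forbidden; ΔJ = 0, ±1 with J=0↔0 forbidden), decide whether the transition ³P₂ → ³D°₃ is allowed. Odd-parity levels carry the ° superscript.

allowed

Initial level: S=1, L=1, J=2, parity even. Final level: S=1, L=2, J=3, parity odd.
Parity must change: even → odd — passes.
ΔS = 0: S: 1 → 1 — passes.
ΔL = 0, ±1 (not L=0↔0): L: 1 → 2, ΔL = +1 — passes.
ΔJ = 0, ±1 (not J=0↔0): J: 2 → 3, ΔJ = +1 — passes.
All four E1 rules are satisfied.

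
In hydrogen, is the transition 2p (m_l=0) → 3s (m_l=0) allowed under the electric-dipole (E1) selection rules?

Δl = 0 − 1 = -1; the E1 rule Δl = ±1 is satisfied.
m_l: 0 → 0 (Δm_l = +0). |Δm_l| ≤ 1 satisfied.
All E1 selection rules are satisfied.

allowed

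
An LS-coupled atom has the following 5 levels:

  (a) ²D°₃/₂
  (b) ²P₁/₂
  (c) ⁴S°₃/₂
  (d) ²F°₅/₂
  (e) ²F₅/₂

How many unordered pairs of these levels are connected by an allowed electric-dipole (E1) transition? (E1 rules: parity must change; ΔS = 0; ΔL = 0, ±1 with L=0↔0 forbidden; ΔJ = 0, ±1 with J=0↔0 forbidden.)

(a)–(b): allowed.
(a)–(c): forbidden (parity, ΔS, ΔL).
(a)–(d): forbidden (parity).
(a)–(e): allowed.
(b)–(c): forbidden (ΔS).
(b)–(d): forbidden (ΔL, ΔJ).
(b)–(e): forbidden (parity, ΔL, ΔJ).
(c)–(d): forbidden (parity, ΔS, ΔL).
(c)–(e): forbidden (ΔS, ΔL).
(d)–(e): allowed.
Allowed pairs: 3 of 10.

3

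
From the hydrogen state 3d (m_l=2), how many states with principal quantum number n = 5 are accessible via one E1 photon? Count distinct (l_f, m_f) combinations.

4

E1 requires Δl = ±1, so l_f ∈ {1, 3}; with 0 ≤ l_f ≤ n_f−1 = 4, the allowed l_f values are {1, 3}.
For l_f = 1: m_f ∈ {m_i−1, m_i, m_i+1} ∩ [−1, 1] = {1} → 1 state.
For l_f = 3: m_f ∈ {m_i−1, m_i, m_i+1} ∩ [−3, 3] = {1, 2, 3} → 3 states.
Total: 4.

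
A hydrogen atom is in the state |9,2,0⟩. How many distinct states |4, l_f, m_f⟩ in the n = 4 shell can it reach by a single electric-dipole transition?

6

E1 requires Δl = ±1, so l_f ∈ {1, 3}; with 0 ≤ l_f ≤ n_f−1 = 3, the allowed l_f values are {1, 3}.
For l_f = 1: m_f ∈ {m_i−1, m_i, m_i+1} ∩ [−1, 1] = {-1, 0, 1} → 3 states.
For l_f = 3: m_f ∈ {m_i−1, m_i, m_i+1} ∩ [−3, 3] = {-1, 0, 1} → 3 states.
Total: 6.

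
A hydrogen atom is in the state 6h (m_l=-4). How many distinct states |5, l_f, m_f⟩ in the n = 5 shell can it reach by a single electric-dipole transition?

2

E1 requires Δl = ±1, so l_f ∈ {4, 6}; with 0 ≤ l_f ≤ n_f−1 = 4, the allowed l_f values are {4}.
For l_f = 4: m_f ∈ {m_i−1, m_i, m_i+1} ∩ [−4, 4] = {-4, -3} → 2 states.
Total: 2.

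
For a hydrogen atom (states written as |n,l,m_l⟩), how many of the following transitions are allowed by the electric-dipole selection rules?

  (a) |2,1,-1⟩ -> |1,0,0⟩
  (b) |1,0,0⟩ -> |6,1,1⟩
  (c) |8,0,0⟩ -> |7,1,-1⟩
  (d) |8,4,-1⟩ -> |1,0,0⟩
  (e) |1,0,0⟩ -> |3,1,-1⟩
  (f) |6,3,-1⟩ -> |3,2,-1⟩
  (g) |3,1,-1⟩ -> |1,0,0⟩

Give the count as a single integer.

6

(a) allowed
(b) allowed
(c) allowed
(d) forbidden — Δl = -4 (E1 requires Δl = ±1)
(e) allowed
(f) allowed
(g) allowed
Total allowed: 6 of 7.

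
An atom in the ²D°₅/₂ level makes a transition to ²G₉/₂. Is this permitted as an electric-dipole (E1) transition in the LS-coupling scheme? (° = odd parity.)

forbidden

Initial level: S=1/2, L=2, J=5/2, parity odd. Final level: S=1/2, L=4, J=9/2, parity even.
Parity must change: odd → even — ok.
ΔS = 0: S: 1/2 → 1/2 — ok.
ΔJ = 0, ±1 (not J=0↔0): J: 5/2 → 9/2, ΔJ = +2 — fails.
ΔL = 0, ±1 (not L=0↔0): L: 2 → 4, ΔL = +2 — fails.
Rule(s) violated: ΔL, ΔJ.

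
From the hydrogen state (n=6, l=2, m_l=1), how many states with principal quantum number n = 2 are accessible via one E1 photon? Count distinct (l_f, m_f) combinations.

2

E1 requires Δl = ±1, so l_f ∈ {1, 3}; with 0 ≤ l_f ≤ n_f−1 = 1, the allowed l_f values are {1}.
For l_f = 1: m_f ∈ {m_i−1, m_i, m_i+1} ∩ [−1, 1] = {0, 1} → 2 states.
Total: 2.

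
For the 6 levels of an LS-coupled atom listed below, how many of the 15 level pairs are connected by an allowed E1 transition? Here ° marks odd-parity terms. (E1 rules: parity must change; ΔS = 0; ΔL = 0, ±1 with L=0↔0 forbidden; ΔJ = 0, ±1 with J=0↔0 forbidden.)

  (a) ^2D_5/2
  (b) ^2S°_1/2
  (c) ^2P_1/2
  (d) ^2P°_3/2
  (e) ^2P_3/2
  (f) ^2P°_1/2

(a)–(b): forbidden (ΔL, ΔJ).
(a)–(c): forbidden (parity, ΔJ).
(a)–(d): allowed.
(a)–(e): forbidden (parity).
(a)–(f): forbidden (ΔJ).
(b)–(c): allowed.
(b)–(d): forbidden (parity).
(b)–(e): allowed.
(b)–(f): forbidden (parity).
(c)–(d): allowed.
(c)–(e): forbidden (parity).
(c)–(f): allowed.
(d)–(e): allowed.
(d)–(f): forbidden (parity).
(e)–(f): allowed.
Allowed pairs: 7 of 15.

7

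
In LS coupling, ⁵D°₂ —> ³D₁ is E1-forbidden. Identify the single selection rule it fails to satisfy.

the ΔS = 0 rule

ΔJ = 0, ±1 (not J=0↔0): J: 2 → 1, ΔJ = -1 — passes.
Parity must change: odd → even — passes.
ΔL = 0, ±1 (not L=0↔0): L: 2 → 2, ΔL = +0 — passes.
ΔS = 0: S: 2 → 1 — fails.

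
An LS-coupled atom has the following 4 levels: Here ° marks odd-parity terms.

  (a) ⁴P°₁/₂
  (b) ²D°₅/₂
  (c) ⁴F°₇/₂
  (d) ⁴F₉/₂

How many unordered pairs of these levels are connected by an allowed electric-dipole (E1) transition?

(a)–(b): forbidden (parity, ΔS, ΔJ).
(a)–(c): forbidden (parity, ΔL, ΔJ).
(a)–(d): forbidden (ΔL, ΔJ).
(b)–(c): forbidden (parity, ΔS).
(b)–(d): forbidden (ΔS, ΔJ).
(c)–(d): allowed.
Allowed pairs: 1 of 6.

1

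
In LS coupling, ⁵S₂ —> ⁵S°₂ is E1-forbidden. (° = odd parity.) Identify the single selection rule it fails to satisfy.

the L=0 ↔ L=0 exclusion

Parity must change: even → odd — passes.
ΔS = 0: S: 2 → 2 — passes.
ΔL = 0, ±1 (not L=0↔0): L: 0 → 0, ΔL = +0 — fails.
ΔJ = 0, ±1 (not J=0↔0): J: 2 → 2, ΔJ = +0 — passes.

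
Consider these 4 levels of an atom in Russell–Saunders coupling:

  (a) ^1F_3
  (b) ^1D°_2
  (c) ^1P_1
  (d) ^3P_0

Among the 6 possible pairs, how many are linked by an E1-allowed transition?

(a)–(b): allowed.
(a)–(c): forbidden (parity, ΔL, ΔJ).
(a)–(d): forbidden (parity, ΔS, ΔL, ΔJ).
(b)–(c): allowed.
(b)–(d): forbidden (ΔS, ΔJ).
(c)–(d): forbidden (parity, ΔS).
Allowed pairs: 2 of 6.

2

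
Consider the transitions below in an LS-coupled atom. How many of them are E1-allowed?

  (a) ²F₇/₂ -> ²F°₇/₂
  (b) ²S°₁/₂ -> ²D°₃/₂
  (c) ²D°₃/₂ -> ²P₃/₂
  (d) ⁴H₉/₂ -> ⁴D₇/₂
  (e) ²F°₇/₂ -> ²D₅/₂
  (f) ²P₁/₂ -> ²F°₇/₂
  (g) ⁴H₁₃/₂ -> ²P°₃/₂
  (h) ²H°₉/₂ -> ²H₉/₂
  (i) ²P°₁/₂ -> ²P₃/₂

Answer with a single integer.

(a) allowed
(b) forbidden (parity, ΔL fail)
(c) allowed
(d) forbidden (parity, ΔL fail)
(e) allowed
(f) forbidden (ΔL, ΔJ fail)
(g) forbidden (ΔS, ΔL, ΔJ fail)
(h) allowed
(i) allowed
Total allowed: 5 of 9.

5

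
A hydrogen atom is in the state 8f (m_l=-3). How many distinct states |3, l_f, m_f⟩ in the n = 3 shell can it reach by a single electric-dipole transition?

E1 requires Δl = ±1, so l_f ∈ {2, 4}; with 0 ≤ l_f ≤ n_f−1 = 2, the allowed l_f values are {2}.
For l_f = 2: m_f ∈ {m_i−1, m_i, m_i+1} ∩ [−2, 2] = {-2} → 1 state.
Total: 1.

1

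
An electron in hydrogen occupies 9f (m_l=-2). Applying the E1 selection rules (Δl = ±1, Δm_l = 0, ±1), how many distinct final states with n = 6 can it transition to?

5

E1 requires Δl = ±1, so l_f ∈ {2, 4}; with 0 ≤ l_f ≤ n_f−1 = 5, the allowed l_f values are {2, 4}.
For l_f = 2: m_f ∈ {m_i−1, m_i, m_i+1} ∩ [−2, 2] = {-2, -1} → 2 states.
For l_f = 4: m_f ∈ {m_i−1, m_i, m_i+1} ∩ [−4, 4] = {-3, -2, -1} → 3 states.
Total: 5.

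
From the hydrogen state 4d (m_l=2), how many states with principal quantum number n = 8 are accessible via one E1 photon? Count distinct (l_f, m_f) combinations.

4

E1 requires Δl = ±1, so l_f ∈ {1, 3}; with 0 ≤ l_f ≤ n_f−1 = 7, the allowed l_f values are {1, 3}.
For l_f = 1: m_f ∈ {m_i−1, m_i, m_i+1} ∩ [−1, 1] = {1} → 1 state.
For l_f = 3: m_f ∈ {m_i−1, m_i, m_i+1} ∩ [−3, 3] = {1, 2, 3} → 3 states.
Total: 4.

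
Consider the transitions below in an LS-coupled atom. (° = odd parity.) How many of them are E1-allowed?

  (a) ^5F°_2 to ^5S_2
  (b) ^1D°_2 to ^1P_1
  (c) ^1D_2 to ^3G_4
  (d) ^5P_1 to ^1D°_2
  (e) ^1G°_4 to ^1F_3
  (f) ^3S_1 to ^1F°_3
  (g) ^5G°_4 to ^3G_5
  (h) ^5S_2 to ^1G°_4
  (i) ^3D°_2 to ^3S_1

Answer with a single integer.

2

(a) forbidden (ΔL fails)
(b) allowed
(c) forbidden (parity, ΔS, ΔL, ΔJ fail)
(d) forbidden (ΔS fails)
(e) allowed
(f) forbidden (ΔS, ΔL, ΔJ fail)
(g) forbidden (ΔS fails)
(h) forbidden (ΔS, ΔL, ΔJ fail)
(i) forbidden (ΔL fails)
Total allowed: 2 of 9.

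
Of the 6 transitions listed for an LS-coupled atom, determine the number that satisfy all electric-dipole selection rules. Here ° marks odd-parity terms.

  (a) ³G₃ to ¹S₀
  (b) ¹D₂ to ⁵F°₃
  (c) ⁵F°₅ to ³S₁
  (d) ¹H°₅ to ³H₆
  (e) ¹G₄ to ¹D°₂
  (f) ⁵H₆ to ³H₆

0

(a) forbidden (parity, ΔS, ΔL, ΔJ fail)
(b) forbidden (ΔS fails)
(c) forbidden (ΔS, ΔL, ΔJ fail)
(d) forbidden (ΔS fails)
(e) forbidden (ΔL, ΔJ fail)
(f) forbidden (parity, ΔS fail)
Total allowed: 0 of 6.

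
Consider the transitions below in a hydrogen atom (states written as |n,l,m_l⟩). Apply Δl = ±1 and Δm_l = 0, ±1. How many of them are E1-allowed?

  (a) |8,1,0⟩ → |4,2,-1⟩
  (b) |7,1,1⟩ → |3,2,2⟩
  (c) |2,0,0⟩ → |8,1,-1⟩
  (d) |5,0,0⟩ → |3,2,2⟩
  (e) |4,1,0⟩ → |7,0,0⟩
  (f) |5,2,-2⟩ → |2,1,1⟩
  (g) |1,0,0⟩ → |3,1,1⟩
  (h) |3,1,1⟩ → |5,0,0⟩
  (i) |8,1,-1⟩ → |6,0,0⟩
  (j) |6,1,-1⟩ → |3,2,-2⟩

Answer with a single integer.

(a) allowed
(b) allowed
(c) allowed
(d) forbidden — Δl = +2 (E1 requires Δl = ±1); Δm_l = +2 (E1 requires Δm_l = 0, ±1)
(e) allowed
(f) forbidden — Δm_l = +3 (E1 requires Δm_l = 0, ±1)
(g) allowed
(h) allowed
(i) allowed
(j) allowed
Total allowed: 8 of 10.

8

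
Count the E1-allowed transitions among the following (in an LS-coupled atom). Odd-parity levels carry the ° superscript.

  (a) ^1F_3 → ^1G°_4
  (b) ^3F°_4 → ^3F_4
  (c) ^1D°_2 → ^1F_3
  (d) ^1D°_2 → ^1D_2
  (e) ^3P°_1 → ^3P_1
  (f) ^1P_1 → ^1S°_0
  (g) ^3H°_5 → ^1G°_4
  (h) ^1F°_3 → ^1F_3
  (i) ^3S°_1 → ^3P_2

(a) allowed
(b) allowed
(c) allowed
(d) allowed
(e) allowed
(f) allowed
(g) forbidden (parity, ΔS fail)
(h) allowed
(i) allowed
Total allowed: 8 of 9.

8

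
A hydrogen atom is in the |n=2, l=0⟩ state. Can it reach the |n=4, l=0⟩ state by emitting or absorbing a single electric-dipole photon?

Δl = 0 − 0 = +0; the E1 rule Δl = ±1 is violated.
The transition is electric-dipole forbidden.

forbidden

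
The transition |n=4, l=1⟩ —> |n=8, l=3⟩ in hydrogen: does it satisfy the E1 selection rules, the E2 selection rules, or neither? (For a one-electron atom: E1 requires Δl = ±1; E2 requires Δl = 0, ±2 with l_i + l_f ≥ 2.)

E2

Δl = 3 − 1 = +2; l_i + l_f = 4.
E1 (Δl = ±1): not satisfied.
E2 (Δl = 0,±2, l_i+l_f ≥ 2): satisfied.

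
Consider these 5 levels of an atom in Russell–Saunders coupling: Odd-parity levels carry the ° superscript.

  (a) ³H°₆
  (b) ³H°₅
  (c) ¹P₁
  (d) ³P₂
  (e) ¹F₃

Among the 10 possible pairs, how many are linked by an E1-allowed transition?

0

(a)–(b): forbidden (parity).
(a)–(c): forbidden (ΔS, ΔL, ΔJ).
(a)–(d): forbidden (ΔL, ΔJ).
(a)–(e): forbidden (ΔS, ΔL, ΔJ).
(b)–(c): forbidden (ΔS, ΔL, ΔJ).
(b)–(d): forbidden (ΔL, ΔJ).
(b)–(e): forbidden (ΔS, ΔL, ΔJ).
(c)–(d): forbidden (parity, ΔS).
(c)–(e): forbidden (parity, ΔL, ΔJ).
(d)–(e): forbidden (parity, ΔS, ΔL).
Allowed pairs: 0 of 10.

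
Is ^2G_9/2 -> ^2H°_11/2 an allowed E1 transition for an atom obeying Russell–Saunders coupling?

Parity must change: even → odd — passes.
ΔS = 0: S: 1/2 → 1/2 — passes.
ΔL = 0, ±1 (not L=0↔0): L: 4 → 5, ΔL = +1 — passes.
ΔJ = 0, ±1 (not J=0↔0): J: 9/2 → 11/2, ΔJ = +1 — passes.
All four E1 rules are satisfied.

allowed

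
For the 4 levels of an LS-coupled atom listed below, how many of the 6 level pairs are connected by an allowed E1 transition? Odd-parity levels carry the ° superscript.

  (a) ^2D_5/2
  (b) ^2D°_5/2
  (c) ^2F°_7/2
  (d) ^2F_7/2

(a)–(b): allowed.
(a)–(c): allowed.
(a)–(d): forbidden (parity).
(b)–(c): forbidden (parity).
(b)–(d): allowed.
(c)–(d): allowed.
Allowed pairs: 4 of 6.

4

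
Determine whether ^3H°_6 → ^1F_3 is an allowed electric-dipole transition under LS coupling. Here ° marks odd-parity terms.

forbidden

ΔL = 0, ±1 (not L=0↔0): L: 5 → 3, ΔL = -2 — violated.
ΔS = 0: S: 1 → 0 — violated.
ΔJ = 0, ±1 (not J=0↔0): J: 6 → 3, ΔJ = -3 — violated.
Parity must change: odd → even — satisfied.
Rule(s) violated: ΔS, ΔL, ΔJ.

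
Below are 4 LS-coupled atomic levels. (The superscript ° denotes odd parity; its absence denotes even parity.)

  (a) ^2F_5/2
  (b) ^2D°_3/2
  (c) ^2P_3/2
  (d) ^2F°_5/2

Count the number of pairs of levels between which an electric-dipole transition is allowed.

3

(a)–(b): allowed.
(a)–(c): forbidden (parity, ΔL).
(a)–(d): allowed.
(b)–(c): allowed.
(b)–(d): forbidden (parity).
(c)–(d): forbidden (ΔL).
Allowed pairs: 3 of 6.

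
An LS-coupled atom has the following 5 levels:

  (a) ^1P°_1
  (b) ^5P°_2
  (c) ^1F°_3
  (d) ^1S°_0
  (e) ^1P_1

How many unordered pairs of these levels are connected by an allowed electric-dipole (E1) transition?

(a)–(b): forbidden (parity, ΔS).
(a)–(c): forbidden (parity, ΔL, ΔJ).
(a)–(d): forbidden (parity).
(a)–(e): allowed.
(b)–(c): forbidden (parity, ΔS, ΔL).
(b)–(d): forbidden (parity, ΔS, ΔJ).
(b)–(e): forbidden (ΔS).
(c)–(d): forbidden (parity, ΔL, ΔJ).
(c)–(e): forbidden (ΔL, ΔJ).
(d)–(e): allowed.
Allowed pairs: 2 of 10.

2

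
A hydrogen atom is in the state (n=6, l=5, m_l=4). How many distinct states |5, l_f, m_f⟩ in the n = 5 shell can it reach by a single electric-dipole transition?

2

E1 requires Δl = ±1, so l_f ∈ {4, 6}; with 0 ≤ l_f ≤ n_f−1 = 4, the allowed l_f values are {4}.
For l_f = 4: m_f ∈ {m_i−1, m_i, m_i+1} ∩ [−4, 4] = {3, 4} → 2 states.
Total: 2.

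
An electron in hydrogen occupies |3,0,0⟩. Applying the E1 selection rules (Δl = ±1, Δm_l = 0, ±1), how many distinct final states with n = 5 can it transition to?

3

E1 requires Δl = ±1, so l_f ∈ {-1, 1}; with 0 ≤ l_f ≤ n_f−1 = 4, the allowed l_f values are {1}.
For l_f = 1: m_f ∈ {m_i−1, m_i, m_i+1} ∩ [−1, 1] = {-1, 0, 1} → 3 states.
Total: 3.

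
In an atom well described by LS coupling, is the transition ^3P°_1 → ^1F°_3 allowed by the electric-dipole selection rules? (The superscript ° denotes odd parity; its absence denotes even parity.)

forbidden

Parity must change: odd → odd — fails.
ΔS = 0: S: 1 → 0 — fails.
ΔL = 0, ±1 (not L=0↔0): L: 1 → 3, ΔL = +2 — fails.
ΔJ = 0, ±1 (not J=0↔0): J: 1 → 3, ΔJ = +2 — fails.
Rule(s) violated: parity, ΔS, ΔL, ΔJ.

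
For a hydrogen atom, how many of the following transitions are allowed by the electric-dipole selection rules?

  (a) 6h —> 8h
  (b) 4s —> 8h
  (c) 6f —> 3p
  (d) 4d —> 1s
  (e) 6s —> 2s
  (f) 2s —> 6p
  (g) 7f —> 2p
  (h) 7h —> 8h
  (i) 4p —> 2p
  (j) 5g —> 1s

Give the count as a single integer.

1

(a) forbidden — Δl = +0 (E1 requires Δl = ±1)
(b) forbidden — Δl = +5 (E1 requires Δl = ±1)
(c) forbidden — Δl = -2 (E1 requires Δl = ±1)
(d) forbidden — Δl = -2 (E1 requires Δl = ±1)
(e) forbidden — Δl = +0 (E1 requires Δl = ±1)
(f) allowed
(g) forbidden — Δl = -2 (E1 requires Δl = ±1)
(h) forbidden — Δl = +0 (E1 requires Δl = ±1)
(i) forbidden — Δl = +0 (E1 requires Δl = ±1)
(j) forbidden — Δl = -4 (E1 requires Δl = ±1)
Total allowed: 1 of 10.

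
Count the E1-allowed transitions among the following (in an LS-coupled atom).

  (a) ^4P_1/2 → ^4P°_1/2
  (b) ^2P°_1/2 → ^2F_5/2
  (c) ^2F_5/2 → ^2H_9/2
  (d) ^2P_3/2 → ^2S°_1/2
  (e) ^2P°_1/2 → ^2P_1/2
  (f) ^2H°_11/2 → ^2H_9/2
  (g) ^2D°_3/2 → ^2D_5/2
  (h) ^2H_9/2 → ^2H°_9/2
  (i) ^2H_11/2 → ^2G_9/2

6

(a) allowed
(b) forbidden (ΔL, ΔJ fail)
(c) forbidden (parity, ΔL, ΔJ fail)
(d) allowed
(e) allowed
(f) allowed
(g) allowed
(h) allowed
(i) forbidden (parity fails)
Total allowed: 6 of 9.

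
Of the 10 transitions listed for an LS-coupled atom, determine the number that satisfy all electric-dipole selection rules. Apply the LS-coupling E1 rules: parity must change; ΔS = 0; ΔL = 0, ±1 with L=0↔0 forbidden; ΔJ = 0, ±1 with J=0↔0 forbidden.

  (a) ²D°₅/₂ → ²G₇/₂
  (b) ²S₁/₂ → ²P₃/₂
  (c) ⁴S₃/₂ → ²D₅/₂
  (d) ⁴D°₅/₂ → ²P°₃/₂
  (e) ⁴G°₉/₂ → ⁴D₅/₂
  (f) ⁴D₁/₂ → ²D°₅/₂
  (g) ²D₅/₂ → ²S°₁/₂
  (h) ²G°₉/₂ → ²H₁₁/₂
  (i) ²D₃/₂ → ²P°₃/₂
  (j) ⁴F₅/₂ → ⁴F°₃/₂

3

(a) forbidden (ΔL fails)
(b) forbidden (parity fails)
(c) forbidden (parity, ΔS, ΔL fail)
(d) forbidden (parity, ΔS fail)
(e) forbidden (ΔL, ΔJ fail)
(f) forbidden (ΔS, ΔJ fail)
(g) forbidden (ΔL, ΔJ fail)
(h) allowed
(i) allowed
(j) allowed
Total allowed: 3 of 10.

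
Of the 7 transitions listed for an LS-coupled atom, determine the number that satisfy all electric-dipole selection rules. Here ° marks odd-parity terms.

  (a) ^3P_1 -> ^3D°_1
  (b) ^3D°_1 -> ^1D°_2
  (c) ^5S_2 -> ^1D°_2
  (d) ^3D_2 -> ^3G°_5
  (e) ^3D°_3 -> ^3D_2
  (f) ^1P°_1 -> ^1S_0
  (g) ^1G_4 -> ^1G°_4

(a) allowed
(b) forbidden (parity, ΔS fail)
(c) forbidden (ΔS, ΔL fail)
(d) forbidden (ΔL, ΔJ fail)
(e) allowed
(f) allowed
(g) allowed
Total allowed: 4 of 7.

4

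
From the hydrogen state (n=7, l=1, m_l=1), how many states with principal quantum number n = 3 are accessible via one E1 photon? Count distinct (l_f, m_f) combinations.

E1 requires Δl = ±1, so l_f ∈ {0, 2}; with 0 ≤ l_f ≤ n_f−1 = 2, the allowed l_f values are {0, 2}.
For l_f = 0: m_f ∈ {m_i−1, m_i, m_i+1} ∩ [−0, 0] = {0} → 1 state.
For l_f = 2: m_f ∈ {m_i−1, m_i, m_i+1} ∩ [−2, 2] = {0, 1, 2} → 3 states.
Total: 4.

4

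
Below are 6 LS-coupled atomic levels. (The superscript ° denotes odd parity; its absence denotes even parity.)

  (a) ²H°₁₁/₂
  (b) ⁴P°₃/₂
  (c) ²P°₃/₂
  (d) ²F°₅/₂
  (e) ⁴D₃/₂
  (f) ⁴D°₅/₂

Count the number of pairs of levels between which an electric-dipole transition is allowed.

(a)–(b): forbidden (parity, ΔS, ΔL, ΔJ).
(a)–(c): forbidden (parity, ΔL, ΔJ).
(a)–(d): forbidden (parity, ΔL, ΔJ).
(a)–(e): forbidden (ΔS, ΔL, ΔJ).
(a)–(f): forbidden (parity, ΔS, ΔL, ΔJ).
(b)–(c): forbidden (parity, ΔS).
(b)–(d): forbidden (parity, ΔS, ΔL).
(b)–(e): allowed.
(b)–(f): forbidden (parity).
(c)–(d): forbidden (parity, ΔL).
(c)–(e): forbidden (ΔS).
(c)–(f): forbidden (parity, ΔS).
(d)–(e): forbidden (ΔS).
(d)–(f): forbidden (parity, ΔS).
(e)–(f): allowed.
Allowed pairs: 2 of 15.

2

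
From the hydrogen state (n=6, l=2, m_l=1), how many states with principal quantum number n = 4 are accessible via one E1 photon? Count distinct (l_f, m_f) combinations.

E1 requires Δl = ±1, so l_f ∈ {1, 3}; with 0 ≤ l_f ≤ n_f−1 = 3, the allowed l_f values are {1, 3}.
For l_f = 1: m_f ∈ {m_i−1, m_i, m_i+1} ∩ [−1, 1] = {0, 1} → 2 states.
For l_f = 3: m_f ∈ {m_i−1, m_i, m_i+1} ∩ [−3, 3] = {0, 1, 2} → 3 states.
Total: 5.

5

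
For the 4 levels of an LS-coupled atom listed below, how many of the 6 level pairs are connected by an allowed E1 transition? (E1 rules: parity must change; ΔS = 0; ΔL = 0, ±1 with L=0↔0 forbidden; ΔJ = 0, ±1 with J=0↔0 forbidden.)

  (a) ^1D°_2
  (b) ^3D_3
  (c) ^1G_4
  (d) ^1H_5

0

(a)–(b): forbidden (ΔS).
(a)–(c): forbidden (ΔL, ΔJ).
(a)–(d): forbidden (ΔL, ΔJ).
(b)–(c): forbidden (parity, ΔS, ΔL).
(b)–(d): forbidden (parity, ΔS, ΔL, ΔJ).
(c)–(d): forbidden (parity).
Allowed pairs: 0 of 6.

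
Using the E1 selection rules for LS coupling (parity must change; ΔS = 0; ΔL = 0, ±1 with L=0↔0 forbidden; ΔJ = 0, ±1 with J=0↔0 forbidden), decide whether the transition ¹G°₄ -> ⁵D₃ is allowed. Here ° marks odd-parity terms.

Initial level: S=0, L=4, J=4, parity odd. Final level: S=2, L=2, J=3, parity even.
ΔS = 0: S: 0 → 2 — fails.
ΔJ = 0, ±1 (not J=0↔0): J: 4 → 3, ΔJ = -1 — passes.
ΔL = 0, ±1 (not L=0↔0): L: 4 → 2, ΔL = -2 — fails.
Parity must change: odd → even — passes.
Rule(s) violated: ΔS, ΔL.

forbidden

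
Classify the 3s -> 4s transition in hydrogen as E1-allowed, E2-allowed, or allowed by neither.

neither

Δl = 0 − 0 = +0; l_i + l_f = 0.
E1 (Δl = ±1): not satisfied.
E2 (Δl = 0,±2, l_i+l_f ≥ 2): not satisfied.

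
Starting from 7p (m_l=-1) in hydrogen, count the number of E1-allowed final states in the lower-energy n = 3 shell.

E1 requires Δl = ±1, so l_f ∈ {0, 2}; with 0 ≤ l_f ≤ n_f−1 = 2, the allowed l_f values are {0, 2}.
For l_f = 0: m_f ∈ {m_i−1, m_i, m_i+1} ∩ [−0, 0] = {0} → 1 state.
For l_f = 2: m_f ∈ {m_i−1, m_i, m_i+1} ∩ [−2, 2] = {-2, -1, 0} → 3 states.
Total: 4.

4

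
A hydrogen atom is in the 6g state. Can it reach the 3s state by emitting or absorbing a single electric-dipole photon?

forbidden

l: 4 → 0 (Δl = -4). Δl = ±1 fails.
The transition is electric-dipole forbidden.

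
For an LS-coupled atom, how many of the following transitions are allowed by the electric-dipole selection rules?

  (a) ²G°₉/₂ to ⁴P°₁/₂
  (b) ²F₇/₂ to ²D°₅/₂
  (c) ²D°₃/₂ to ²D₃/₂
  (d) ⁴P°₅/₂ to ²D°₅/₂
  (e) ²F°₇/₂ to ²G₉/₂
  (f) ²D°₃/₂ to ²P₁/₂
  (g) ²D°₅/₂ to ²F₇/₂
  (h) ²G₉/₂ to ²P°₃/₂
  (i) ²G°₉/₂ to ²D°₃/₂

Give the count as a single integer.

(a) forbidden (parity, ΔS, ΔL, ΔJ fail)
(b) allowed
(c) allowed
(d) forbidden (parity, ΔS fail)
(e) allowed
(f) allowed
(g) allowed
(h) forbidden (ΔL, ΔJ fail)
(i) forbidden (parity, ΔL, ΔJ fail)
Total allowed: 5 of 9.

5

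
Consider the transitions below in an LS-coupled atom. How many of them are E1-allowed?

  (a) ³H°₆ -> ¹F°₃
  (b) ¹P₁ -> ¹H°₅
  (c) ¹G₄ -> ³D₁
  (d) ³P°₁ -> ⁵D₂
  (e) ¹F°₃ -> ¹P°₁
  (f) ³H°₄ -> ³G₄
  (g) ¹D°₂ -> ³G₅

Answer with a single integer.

1

(a) forbidden (parity, ΔS, ΔL, ΔJ fail)
(b) forbidden (ΔL, ΔJ fail)
(c) forbidden (parity, ΔS, ΔL, ΔJ fail)
(d) forbidden (ΔS fails)
(e) forbidden (parity, ΔL, ΔJ fail)
(f) allowed
(g) forbidden (ΔS, ΔL, ΔJ fail)
Total allowed: 1 of 7.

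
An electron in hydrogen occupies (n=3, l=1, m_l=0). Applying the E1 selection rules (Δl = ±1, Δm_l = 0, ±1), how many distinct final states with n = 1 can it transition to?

1

E1 requires Δl = ±1, so l_f ∈ {0, 2}; with 0 ≤ l_f ≤ n_f−1 = 0, the allowed l_f values are {0}.
For l_f = 0: m_f ∈ {m_i−1, m_i, m_i+1} ∩ [−0, 0] = {0} → 1 state.
Total: 1.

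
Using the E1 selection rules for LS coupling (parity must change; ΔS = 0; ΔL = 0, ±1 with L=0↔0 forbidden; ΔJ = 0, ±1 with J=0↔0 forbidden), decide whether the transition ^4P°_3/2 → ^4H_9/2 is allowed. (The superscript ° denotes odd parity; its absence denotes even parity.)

Initial level: S=3/2, L=1, J=3/2, parity odd. Final level: S=3/2, L=5, J=9/2, parity even.
Parity must change: odd → even — ✓.
ΔS = 0: S: 3/2 → 3/2 — ✓.
ΔL = 0, ±1 (not L=0↔0): L: 1 → 5, ΔL = +4 — ✗.
ΔJ = 0, ±1 (not J=0↔0): J: 3/2 → 9/2, ΔJ = +3 — ✗.
Rule(s) violated: ΔL, ΔJ.

forbidden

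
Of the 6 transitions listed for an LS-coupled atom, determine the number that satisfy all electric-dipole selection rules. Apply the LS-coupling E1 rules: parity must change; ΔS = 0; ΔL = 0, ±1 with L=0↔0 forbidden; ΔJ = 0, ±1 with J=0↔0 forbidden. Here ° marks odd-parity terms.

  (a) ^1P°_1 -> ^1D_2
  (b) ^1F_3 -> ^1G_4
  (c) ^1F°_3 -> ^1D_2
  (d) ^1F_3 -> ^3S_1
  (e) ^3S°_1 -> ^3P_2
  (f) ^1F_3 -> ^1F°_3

4

(a) allowed
(b) forbidden (parity fails)
(c) allowed
(d) forbidden (parity, ΔS, ΔL, ΔJ fail)
(e) allowed
(f) allowed
Total allowed: 4 of 6.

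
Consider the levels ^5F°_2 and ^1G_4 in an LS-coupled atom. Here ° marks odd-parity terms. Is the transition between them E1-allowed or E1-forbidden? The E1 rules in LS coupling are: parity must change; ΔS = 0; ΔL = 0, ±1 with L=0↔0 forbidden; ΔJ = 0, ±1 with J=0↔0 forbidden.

Reading off the term symbols: S 2→0, L 3→4, J 2→4, parity odd→even.
ΔL = 0, ±1 (not L=0↔0): L: 3 → 4, ΔL = +1 — ok.
ΔJ = 0, ±1 (not J=0↔0): J: 2 → 4, ΔJ = +2 — fails.
ΔS = 0: S: 2 → 0 — fails.
Parity must change: odd → even — ok.
Rule(s) violated: ΔS, ΔJ.

forbidden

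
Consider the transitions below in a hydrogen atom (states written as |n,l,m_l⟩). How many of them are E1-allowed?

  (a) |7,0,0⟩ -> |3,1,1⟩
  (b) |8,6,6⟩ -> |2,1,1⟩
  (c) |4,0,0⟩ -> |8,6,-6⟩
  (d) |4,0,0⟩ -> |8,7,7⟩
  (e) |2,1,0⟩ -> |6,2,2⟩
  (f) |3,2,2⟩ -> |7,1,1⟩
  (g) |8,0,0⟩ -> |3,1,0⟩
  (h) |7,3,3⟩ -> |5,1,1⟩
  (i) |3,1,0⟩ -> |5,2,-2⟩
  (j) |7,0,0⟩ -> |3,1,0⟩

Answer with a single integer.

(a) allowed
(b) forbidden — Δl = -5 (E1 requires Δl = ±1); Δm_l = -5 (E1 requires Δm_l = 0, ±1)
(c) forbidden — Δl = +6 (E1 requires Δl = ±1); Δm_l = -6 (E1 requires Δm_l = 0, ±1)
(d) forbidden — Δl = +7 (E1 requires Δl = ±1); Δm_l = +7 (E1 requires Δm_l = 0, ±1)
(e) forbidden — Δm_l = +2 (E1 requires Δm_l = 0, ±1)
(f) allowed
(g) allowed
(h) forbidden — Δl = -2 (E1 requires Δl = ±1); Δm_l = -2 (E1 requires Δm_l = 0, ±1)
(i) forbidden — Δm_l = -2 (E1 requires Δm_l = 0, ±1)
(j) allowed
Total allowed: 4 of 10.

4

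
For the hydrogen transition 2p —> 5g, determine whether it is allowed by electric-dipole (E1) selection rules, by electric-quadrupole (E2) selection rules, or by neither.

neither

Δl = 4 − 1 = +3; l_i + l_f = 5.
E1 (Δl = ±1): not satisfied.
E2 (Δl = 0,±2, l_i+l_f ≥ 2): not satisfied.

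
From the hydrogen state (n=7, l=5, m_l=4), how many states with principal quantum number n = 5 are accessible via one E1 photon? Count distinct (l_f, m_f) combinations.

E1 requires Δl = ±1, so l_f ∈ {4, 6}; with 0 ≤ l_f ≤ n_f−1 = 4, the allowed l_f values are {4}.
For l_f = 4: m_f ∈ {m_i−1, m_i, m_i+1} ∩ [−4, 4] = {3, 4} → 2 states.
Total: 2.

2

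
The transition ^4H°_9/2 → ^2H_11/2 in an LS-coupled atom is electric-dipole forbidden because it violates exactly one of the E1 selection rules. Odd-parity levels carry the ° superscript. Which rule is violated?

ΔS = 0: S: 3/2 → 1/2 — fails.
ΔJ = 0, ±1 (not J=0↔0): J: 9/2 → 11/2, ΔJ = +1 — passes.
Parity must change: odd → even — passes.
ΔL = 0, ±1 (not L=0↔0): L: 5 → 5, ΔL = +0 — passes.

the ΔS = 0 rule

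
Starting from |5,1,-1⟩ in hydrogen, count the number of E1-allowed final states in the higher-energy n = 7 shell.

E1 requires Δl = ±1, so l_f ∈ {0, 2}; with 0 ≤ l_f ≤ n_f−1 = 6, the allowed l_f values are {0, 2}.
For l_f = 0: m_f ∈ {m_i−1, m_i, m_i+1} ∩ [−0, 0] = {0} → 1 state.
For l_f = 2: m_f ∈ {m_i−1, m_i, m_i+1} ∩ [−2, 2] = {-2, -1, 0} → 3 states.
Total: 4.

4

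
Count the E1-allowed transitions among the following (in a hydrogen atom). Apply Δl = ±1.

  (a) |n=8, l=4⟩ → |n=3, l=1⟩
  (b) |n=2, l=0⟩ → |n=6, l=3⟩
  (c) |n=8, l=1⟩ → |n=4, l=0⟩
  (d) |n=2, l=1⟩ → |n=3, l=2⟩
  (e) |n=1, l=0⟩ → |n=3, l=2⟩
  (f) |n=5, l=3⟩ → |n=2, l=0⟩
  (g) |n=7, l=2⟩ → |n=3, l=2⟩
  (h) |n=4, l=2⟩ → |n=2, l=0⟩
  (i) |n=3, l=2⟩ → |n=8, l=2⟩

(a) forbidden — Δl = -3 (E1 requires Δl = ±1)
(b) forbidden — Δl = +3 (E1 requires Δl = ±1)
(c) allowed
(d) allowed
(e) forbidden — Δl = +2 (E1 requires Δl = ±1)
(f) forbidden — Δl = -3 (E1 requires Δl = ±1)
(g) forbidden — Δl = +0 (E1 requires Δl = ±1)
(h) forbidden — Δl = -2 (E1 requires Δl = ±1)
(i) forbidden — Δl = +0 (E1 requires Δl = ±1)
Total allowed: 2 of 9.

2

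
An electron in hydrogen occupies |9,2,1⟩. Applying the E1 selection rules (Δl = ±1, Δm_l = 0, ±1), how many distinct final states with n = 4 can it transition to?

5

E1 requires Δl = ±1, so l_f ∈ {1, 3}; with 0 ≤ l_f ≤ n_f−1 = 3, the allowed l_f values are {1, 3}.
For l_f = 1: m_f ∈ {m_i−1, m_i, m_i+1} ∩ [−1, 1] = {0, 1} → 2 states.
For l_f = 3: m_f ∈ {m_i−1, m_i, m_i+1} ∩ [−3, 3] = {0, 1, 2} → 3 states.
Total: 5.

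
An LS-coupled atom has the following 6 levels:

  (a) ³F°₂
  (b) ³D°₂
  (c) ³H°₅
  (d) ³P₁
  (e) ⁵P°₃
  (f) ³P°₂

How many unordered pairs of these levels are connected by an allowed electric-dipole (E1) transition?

2

(a)–(b): forbidden (parity).
(a)–(c): forbidden (parity, ΔL, ΔJ).
(a)–(d): forbidden (ΔL).
(a)–(e): forbidden (parity, ΔS, ΔL).
(a)–(f): forbidden (parity, ΔL).
(b)–(c): forbidden (parity, ΔL, ΔJ).
(b)–(d): allowed.
(b)–(e): forbidden (parity, ΔS).
(b)–(f): forbidden (parity).
(c)–(d): forbidden (ΔL, ΔJ).
(c)–(e): forbidden (parity, ΔS, ΔL, ΔJ).
(c)–(f): forbidden (parity, ΔL, ΔJ).
(d)–(e): forbidden (ΔS, ΔJ).
(d)–(f): allowed.
(e)–(f): forbidden (parity, ΔS).
Allowed pairs: 2 of 15.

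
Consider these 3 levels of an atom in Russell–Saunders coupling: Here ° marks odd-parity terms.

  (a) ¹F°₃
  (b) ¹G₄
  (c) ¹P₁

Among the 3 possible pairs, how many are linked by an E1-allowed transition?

1

(a)–(b): allowed.
(a)–(c): forbidden (ΔL, ΔJ).
(b)–(c): forbidden (parity, ΔL, ΔJ).
Allowed pairs: 1 of 3.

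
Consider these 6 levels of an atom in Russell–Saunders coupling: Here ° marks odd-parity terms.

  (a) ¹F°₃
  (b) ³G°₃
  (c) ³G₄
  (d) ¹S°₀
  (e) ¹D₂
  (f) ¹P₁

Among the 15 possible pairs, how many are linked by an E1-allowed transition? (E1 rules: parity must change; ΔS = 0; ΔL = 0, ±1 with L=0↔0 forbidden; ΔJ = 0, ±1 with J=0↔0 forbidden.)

3

(a)–(b): forbidden (parity, ΔS).
(a)–(c): forbidden (ΔS).
(a)–(d): forbidden (parity, ΔL, ΔJ).
(a)–(e): allowed.
(a)–(f): forbidden (ΔL, ΔJ).
(b)–(c): allowed.
(b)–(d): forbidden (parity, ΔS, ΔL, ΔJ).
(b)–(e): forbidden (ΔS, ΔL).
(b)–(f): forbidden (ΔS, ΔL, ΔJ).
(c)–(d): forbidden (ΔS, ΔL, ΔJ).
(c)–(e): forbidden (parity, ΔS, ΔL, ΔJ).
(c)–(f): forbidden (parity, ΔS, ΔL, ΔJ).
(d)–(e): forbidden (ΔL, ΔJ).
(d)–(f): allowed.
(e)–(f): forbidden (parity).
Allowed pairs: 3 of 15.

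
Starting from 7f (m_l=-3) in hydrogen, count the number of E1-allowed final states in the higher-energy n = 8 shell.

4

E1 requires Δl = ±1, so l_f ∈ {2, 4}; with 0 ≤ l_f ≤ n_f−1 = 7, the allowed l_f values are {2, 4}.
For l_f = 2: m_f ∈ {m_i−1, m_i, m_i+1} ∩ [−2, 2] = {-2} → 1 state.
For l_f = 4: m_f ∈ {m_i−1, m_i, m_i+1} ∩ [−4, 4] = {-4, -3, -2} → 3 states.
Total: 4.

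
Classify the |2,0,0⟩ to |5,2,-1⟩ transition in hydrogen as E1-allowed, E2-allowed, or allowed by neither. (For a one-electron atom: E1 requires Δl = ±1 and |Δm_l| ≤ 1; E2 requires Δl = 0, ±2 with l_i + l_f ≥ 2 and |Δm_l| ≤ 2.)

Δl = 2 − 0 = +2; l_i + l_f = 2.
Δm_l = -1.
E1 (Δl = ±1, |Δm_l| ≤ 1): not satisfied.
E2 (Δl = 0,±2, l_i+l_f ≥ 2, |Δm_l| ≤ 2): satisfied.

E2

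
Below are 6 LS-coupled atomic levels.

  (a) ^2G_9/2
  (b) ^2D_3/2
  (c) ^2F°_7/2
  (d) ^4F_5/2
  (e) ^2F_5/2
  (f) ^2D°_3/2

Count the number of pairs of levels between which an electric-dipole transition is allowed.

(a)–(b): forbidden (parity, ΔL, ΔJ).
(a)–(c): allowed.
(a)–(d): forbidden (parity, ΔS, ΔJ).
(a)–(e): forbidden (parity, ΔJ).
(a)–(f): forbidden (ΔL, ΔJ).
(b)–(c): forbidden (ΔJ).
(b)–(d): forbidden (parity, ΔS).
(b)–(e): forbidden (parity).
(b)–(f): allowed.
(c)–(d): forbidden (ΔS).
(c)–(e): allowed.
(c)–(f): forbidden (parity, ΔJ).
(d)–(e): forbidden (parity, ΔS).
(d)–(f): forbidden (ΔS).
(e)–(f): allowed.
Allowed pairs: 4 of 15.

4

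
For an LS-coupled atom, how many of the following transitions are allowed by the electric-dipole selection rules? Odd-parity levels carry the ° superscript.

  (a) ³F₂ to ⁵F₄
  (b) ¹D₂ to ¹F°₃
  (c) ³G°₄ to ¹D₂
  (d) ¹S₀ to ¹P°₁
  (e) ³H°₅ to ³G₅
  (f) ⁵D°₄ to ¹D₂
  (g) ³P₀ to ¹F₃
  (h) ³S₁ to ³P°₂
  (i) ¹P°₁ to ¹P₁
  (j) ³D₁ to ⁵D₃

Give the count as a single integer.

5

(a) forbidden (parity, ΔS, ΔJ fail)
(b) allowed
(c) forbidden (ΔS, ΔL, ΔJ fail)
(d) allowed
(e) allowed
(f) forbidden (ΔS, ΔJ fail)
(g) forbidden (parity, ΔS, ΔL, ΔJ fail)
(h) allowed
(i) allowed
(j) forbidden (parity, ΔS, ΔJ fail)
Total allowed: 5 of 10.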